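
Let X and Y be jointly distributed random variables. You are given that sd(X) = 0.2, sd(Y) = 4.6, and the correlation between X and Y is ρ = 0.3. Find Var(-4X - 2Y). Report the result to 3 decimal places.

89.696

Var(X) = (0.2)² = 0.04;  Var(Y) = (4.6)² = 21.16
Cov(X,Y) = ρ·sd(X)·sd(Y) = 0.3·0.2·4.6 = 0.276
Var(-4X - 2Y) = (-4)²·Var(X) + (-2)²·Var(Y) + 2·(-4)·(-2)·Cov(X,Y)
= 16·0.04 + 4·21.16 + 16·0.276 = 89.696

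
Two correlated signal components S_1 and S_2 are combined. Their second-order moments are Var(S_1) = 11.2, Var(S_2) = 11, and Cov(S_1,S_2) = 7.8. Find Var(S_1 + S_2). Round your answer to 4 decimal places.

Var(S_1 + S_2) = (1)²·Var(S_1) + (1)²·Var(S_2) + 2·(1)·(1)·Cov(S_1,S_2)
= 1·11.2 + 1·11 + 2·7.8 = 37.8

37.8000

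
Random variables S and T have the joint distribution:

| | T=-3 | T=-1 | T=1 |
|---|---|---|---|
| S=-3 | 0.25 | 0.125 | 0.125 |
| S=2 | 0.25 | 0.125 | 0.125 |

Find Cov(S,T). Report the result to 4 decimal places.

0.0000

E[S] = -0.5,  E[T] = -1.5
E[ST] = 0.75
Cov(S,T) = E[ST] − E[S]E[T] = 0.75 − (-0.5)(-1.5) = 0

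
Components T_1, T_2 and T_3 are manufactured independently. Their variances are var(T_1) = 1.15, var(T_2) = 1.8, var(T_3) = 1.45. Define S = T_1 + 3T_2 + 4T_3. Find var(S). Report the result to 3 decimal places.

40.550

By independence, var(S) = (1)²var(T_1) + (3)²var(T_2) + (4)²var(T_3)
= (1)²·1.15 + (3)²·1.8 + (4)²·1.45 = 40.55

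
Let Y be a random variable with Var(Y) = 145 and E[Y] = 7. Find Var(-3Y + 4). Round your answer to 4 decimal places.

Var(-3Y + 4) = (-3)²·Var(Y) = 9·145 = 1305

1305.0000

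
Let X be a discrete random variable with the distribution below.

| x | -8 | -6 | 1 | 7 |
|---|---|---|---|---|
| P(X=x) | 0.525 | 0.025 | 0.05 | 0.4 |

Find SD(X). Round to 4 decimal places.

7.2042

E[X] = (-8)(0.525) + (-6)(0.025) + (1)(0.05) + (7)(0.4) = -1.5
E[X²] = (-8)²(0.525) + (-6)²(0.025) + (1)²(0.05) + (7)²(0.4) = 54.15
var(X) = E[X²] − (E[X])² = 54.15 − (-1.5)² = 51.9
SD(X) = √51.9 ≈ 7.2042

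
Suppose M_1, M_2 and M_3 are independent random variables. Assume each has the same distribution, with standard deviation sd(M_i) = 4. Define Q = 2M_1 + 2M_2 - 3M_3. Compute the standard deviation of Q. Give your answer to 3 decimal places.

16.492

Var(M_i) = (4)² = 16
By independence, Var(Q) = (2)²Var(M_1) + (2)²Var(M_2) + (-3)²Var(M_3)
= (2)²·16 + (2)²·16 + (-3)²·16 = 272
sd(Q) = √272 ≈ 16.492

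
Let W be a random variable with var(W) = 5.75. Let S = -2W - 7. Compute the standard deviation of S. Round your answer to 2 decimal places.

4.80

var(-2W - 7) = (-2)²·5.75 = 23
σ(S) = √23 ≈ 4.80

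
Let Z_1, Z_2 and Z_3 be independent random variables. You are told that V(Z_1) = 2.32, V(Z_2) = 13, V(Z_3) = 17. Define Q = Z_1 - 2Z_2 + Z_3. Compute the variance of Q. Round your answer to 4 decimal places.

71.3200

By independence, V(Q) = (1)²V(Z_1) + (-2)²V(Z_2) + (1)²V(Z_3)
= (1)²·2.32 + (-2)²·13 + (1)²·17 = 71.32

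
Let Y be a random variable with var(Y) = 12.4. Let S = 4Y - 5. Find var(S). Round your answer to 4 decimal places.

var(4Y - 5) = (4)²·var(Y) = 16·12.4 = 198.4

198.4000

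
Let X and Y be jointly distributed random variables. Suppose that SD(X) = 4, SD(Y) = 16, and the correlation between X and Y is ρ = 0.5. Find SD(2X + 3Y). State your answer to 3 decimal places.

var(X) = (4)² = 16;  var(Y) = (16)² = 256
cov(X,Y) = ρ·SD(X)·SD(Y) = 0.5·4·16 = 32
var(2X + 3Y) = (2)²·var(X) + (3)²·var(Y) + 2·(2)·(3)·cov(X,Y)
= 4·16 + 9·256 + 12·32 = 2752
SD(2X + 3Y) = √2752 ≈ 52.460

52.460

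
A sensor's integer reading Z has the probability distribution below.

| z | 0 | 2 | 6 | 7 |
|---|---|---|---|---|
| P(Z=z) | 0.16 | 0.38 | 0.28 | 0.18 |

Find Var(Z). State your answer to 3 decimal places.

E[Z] = (0)(0.16) + (2)(0.38) + (6)(0.28) + (7)(0.18) = 3.7
E[Z²] = (0)²(0.16) + (2)²(0.38) + (6)²(0.28) + (7)²(0.18) = 20.42
Var(Z) = E[Z²] − (E[Z])² = 20.42 − (3.7)² = 6.73

6.730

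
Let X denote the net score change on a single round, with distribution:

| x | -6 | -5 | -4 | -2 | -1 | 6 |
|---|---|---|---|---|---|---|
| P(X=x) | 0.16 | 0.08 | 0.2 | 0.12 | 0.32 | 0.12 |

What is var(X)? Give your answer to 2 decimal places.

E[X] = (-6)(0.16) + (-5)(0.08) + (-4)(0.2) + (-2)(0.12) + (-1)(0.32) + (6)(0.12) = -2
E[X²] = (-6)²(0.16) + (-5)²(0.08) + (-4)²(0.2) + (-2)²(0.12) + (-1)²(0.32) + (6)²(0.12) = 16.08
var(X) = E[X²] − (E[X])² = 16.08 − (-2)² = 12.08

12.08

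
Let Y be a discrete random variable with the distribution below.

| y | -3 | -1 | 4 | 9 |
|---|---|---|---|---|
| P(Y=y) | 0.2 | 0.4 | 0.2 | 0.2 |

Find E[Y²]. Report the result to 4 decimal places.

E[Y²] = (-3)²(0.2) + (-1)²(0.4) + (4)²(0.2) + (9)²(0.2) = 21.6

21.6000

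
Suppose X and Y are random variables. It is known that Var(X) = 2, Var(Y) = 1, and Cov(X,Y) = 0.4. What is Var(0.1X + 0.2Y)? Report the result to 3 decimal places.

Var(0.1X + 0.2Y) = (0.1)²·Var(X) + (0.2)²·Var(Y) + 2·(0.1)·(0.2)·Cov(X,Y)
= 0.01·2 + 0.04·1 + 0.04·0.4 = 0.076

0.076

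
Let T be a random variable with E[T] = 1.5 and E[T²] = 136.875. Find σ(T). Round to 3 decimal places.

var(T) = 136.875 − (1.5)² = 134.625
σ(T) = √134.625 ≈ 11.603

11.603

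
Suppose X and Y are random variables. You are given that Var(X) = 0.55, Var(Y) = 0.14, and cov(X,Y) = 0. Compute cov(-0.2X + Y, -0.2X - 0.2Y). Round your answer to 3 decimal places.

-0.006

cov(-0.2X + Y, -0.2X - 0.2Y) = (-0.2)(-0.2)Var(X) + (1)(-0.2)Var(Y) + [(-0.2)(-0.2) + (1)(-0.2)]cov(X,Y)
= 0.04·0.55 + -0.2·0.14 + -0.16·0 = -0.006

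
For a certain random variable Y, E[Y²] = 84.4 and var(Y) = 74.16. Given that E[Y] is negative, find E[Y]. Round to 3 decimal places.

-3.200

(E[Y])² = E[Y²] − var(Y) = 84.4 − 74.16 = 10.24
E[Y] = −√10.24 = -3.2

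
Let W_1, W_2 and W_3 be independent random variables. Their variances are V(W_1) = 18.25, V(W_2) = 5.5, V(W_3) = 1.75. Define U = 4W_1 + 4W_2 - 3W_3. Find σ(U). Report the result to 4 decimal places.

19.8935

By independence, V(U) = (4)²V(W_1) + (4)²V(W_2) + (-3)²V(W_3)
= (4)²·18.25 + (4)²·5.5 + (-3)²·1.75 = 395.75
σ(U) = √395.75 ≈ 19.8935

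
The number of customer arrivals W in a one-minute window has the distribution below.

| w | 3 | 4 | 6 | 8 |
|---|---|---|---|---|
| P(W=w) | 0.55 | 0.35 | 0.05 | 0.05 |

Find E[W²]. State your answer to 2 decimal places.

E[W²] = (3)²(0.55) + (4)²(0.35) + (6)²(0.05) + (8)²(0.05) = 15.55

15.55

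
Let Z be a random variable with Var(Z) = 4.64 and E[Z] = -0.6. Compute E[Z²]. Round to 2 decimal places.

5.00

E[Z²] = Var(Z) + (E[Z])² = 4.64 + (-0.6)² = 5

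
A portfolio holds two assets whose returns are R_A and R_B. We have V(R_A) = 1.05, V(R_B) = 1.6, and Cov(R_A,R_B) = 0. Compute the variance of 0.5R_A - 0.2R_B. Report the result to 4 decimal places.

V(0.5R_A - 0.2R_B) = (0.5)²·V(R_A) + (-0.2)²·V(R_B) + 2·(0.5)·(-0.2)·Cov(R_A,R_B)
= 0.25·1.05 + 0.04·1.6 + -0.2·0 = 0.3265

0.3265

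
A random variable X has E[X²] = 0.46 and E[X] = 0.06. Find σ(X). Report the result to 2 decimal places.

Var(X) = 0.46 − (0.06)² = 0.4564
σ(X) = √0.4564 ≈ 0.68

0.68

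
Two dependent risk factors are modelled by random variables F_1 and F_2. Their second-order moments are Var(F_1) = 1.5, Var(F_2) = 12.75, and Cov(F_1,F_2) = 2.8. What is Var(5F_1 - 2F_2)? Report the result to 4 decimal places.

Var(5F_1 - 2F_2) = (5)²·Var(F_1) + (-2)²·Var(F_2) + 2·(5)·(-2)·Cov(F_1,F_2)
= 25·1.5 + 4·12.75 + -20·2.8 = 32.5

32.5000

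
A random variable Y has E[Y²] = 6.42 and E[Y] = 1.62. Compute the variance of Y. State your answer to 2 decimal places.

3.80

Var(Y) = 6.42 − (1.62)² = 3.7956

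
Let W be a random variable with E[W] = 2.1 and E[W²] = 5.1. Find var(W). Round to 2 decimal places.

0.69

var(W) = 5.1 − (2.1)² = 0.69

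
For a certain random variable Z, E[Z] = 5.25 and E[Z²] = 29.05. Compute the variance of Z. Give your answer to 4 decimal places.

1.4875

var(Z) = 29.05 − (5.25)² = 1.4875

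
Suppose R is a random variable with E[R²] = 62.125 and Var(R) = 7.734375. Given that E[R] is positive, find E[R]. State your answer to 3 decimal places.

7.375

(E[R])² = E[R²] − Var(R) = 62.125 − 7.734375 = 54.390625
E[R] = √54.390625 = 7.375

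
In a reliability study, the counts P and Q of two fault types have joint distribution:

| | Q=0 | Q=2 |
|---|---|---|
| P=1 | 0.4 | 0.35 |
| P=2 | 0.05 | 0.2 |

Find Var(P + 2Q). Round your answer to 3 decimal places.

E[P] = 1.25,  E[Q] = 1.1,  E[PQ] = 1.5
Var(P) = 1.75 − (1.25)² = 0.1875;  Var(Q) = 2.2 − (1.1)² = 0.99
Cov(P,Q) = 1.5 − (1.25)(1.1) = 0.125
Var(P + 2Q) = (1)²·0.1875 + (2)²·0.99 + 2·(1)·(2)·0.125 = 4.6475

4.648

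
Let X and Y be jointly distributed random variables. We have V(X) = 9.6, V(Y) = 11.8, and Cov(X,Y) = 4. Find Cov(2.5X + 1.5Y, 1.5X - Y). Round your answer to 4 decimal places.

17.3000

Cov(2.5X + 1.5Y, 1.5X - Y) = (2.5)(1.5)V(X) + (1.5)(-1)V(Y) + [(2.5)(-1) + (1.5)(1.5)]Cov(X,Y)
= 3.75·9.6 + -1.5·11.8 + -0.25·4 = 17.3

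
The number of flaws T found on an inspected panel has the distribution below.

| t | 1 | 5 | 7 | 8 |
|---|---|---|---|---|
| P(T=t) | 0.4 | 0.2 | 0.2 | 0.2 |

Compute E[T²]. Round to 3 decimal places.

28.000

E[T²] = (1)²(0.4) + (5)²(0.2) + (7)²(0.2) + (8)²(0.2) = 28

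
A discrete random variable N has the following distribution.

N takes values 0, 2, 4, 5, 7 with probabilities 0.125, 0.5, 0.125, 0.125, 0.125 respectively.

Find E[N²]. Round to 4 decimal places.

13.2500

E[N²] = (0)²(0.125) + (2)²(0.5) + (4)²(0.125) + (5)²(0.125) + (7)²(0.125) = 13.25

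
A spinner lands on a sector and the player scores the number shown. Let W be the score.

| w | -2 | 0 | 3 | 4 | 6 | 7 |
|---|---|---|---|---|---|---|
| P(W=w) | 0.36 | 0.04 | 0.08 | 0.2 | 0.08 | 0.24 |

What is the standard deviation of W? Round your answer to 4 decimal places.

3.7215

E[W] = (-2)(0.36) + (0)(0.04) + (3)(0.08) + (4)(0.2) + (6)(0.08) + (7)(0.24) = 2.48
E[W²] = (-2)²(0.36) + (0)²(0.04) + (3)²(0.08) + (4)²(0.2) + (6)²(0.08) + (7)²(0.24) = 20
V(W) = E[W²] − (E[W])² = 20 − (2.48)² = 13.8496
sd(W) = √13.8496 ≈ 3.7215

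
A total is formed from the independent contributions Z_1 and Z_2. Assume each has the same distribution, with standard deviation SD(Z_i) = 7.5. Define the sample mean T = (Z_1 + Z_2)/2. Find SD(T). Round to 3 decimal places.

5.303

V(Z_i) = (7.5)² = 56.25
By independence, V(T) = (0.5)²V(Z_1) + (0.5)²V(Z_2)
= (0.5)²·56.25 + (0.5)²·56.25 = 28.125
SD(T) = √28.125 ≈ 5.303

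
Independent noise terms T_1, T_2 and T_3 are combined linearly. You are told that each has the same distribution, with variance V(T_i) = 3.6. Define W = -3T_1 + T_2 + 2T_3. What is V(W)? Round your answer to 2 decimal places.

By independence, V(W) = (-3)²V(T_1) + (1)²V(T_2) + (2)²V(T_3)
= (-3)²·3.6 + (1)²·3.6 + (2)²·3.6 = 50.4

50.40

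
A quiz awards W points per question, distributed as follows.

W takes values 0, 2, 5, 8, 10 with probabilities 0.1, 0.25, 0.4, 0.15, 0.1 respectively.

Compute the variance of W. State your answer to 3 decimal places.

8.510

E[W] = (0)(0.1) + (2)(0.25) + (5)(0.4) + (8)(0.15) + (10)(0.1) = 4.7
E[W²] = (0)²(0.1) + (2)²(0.25) + (5)²(0.4) + (8)²(0.15) + (10)²(0.1) = 30.6
Var(W) = E[W²] − (E[W])² = 30.6 − (4.7)² = 8.51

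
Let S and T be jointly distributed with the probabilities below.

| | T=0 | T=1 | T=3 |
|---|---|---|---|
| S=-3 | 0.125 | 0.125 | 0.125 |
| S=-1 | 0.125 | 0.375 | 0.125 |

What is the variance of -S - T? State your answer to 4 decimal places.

2.0000

E[S] = -1.75,  E[T] = 1.25,  E[ST] = -2.25
V(S) = 4 − (-1.75)² = 0.9375;  V(T) = 2.75 − (1.25)² = 1.1875
Cov(S,T) = -2.25 − (-1.75)(1.25) = -0.0625
V(-S - T) = (-1)²·0.9375 + (-1)²·1.1875 + 2·(-1)·(-1)·-0.0625 = 2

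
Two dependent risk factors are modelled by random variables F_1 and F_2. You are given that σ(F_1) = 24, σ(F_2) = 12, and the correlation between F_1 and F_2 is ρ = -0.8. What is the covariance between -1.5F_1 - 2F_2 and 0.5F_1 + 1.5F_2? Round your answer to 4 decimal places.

-115.2000

V(F_1) = (24)² = 576;  V(F_2) = (12)² = 144
cov(F_1,F_2) = ρ·σ(F_1)·σ(F_2) = -0.8·24·12 = -230.4
cov(-1.5F_1 - 2F_2, 0.5F_1 + 1.5F_2) = (-1.5)(0.5)V(F_1) + (-2)(1.5)V(F_2) + [(-1.5)(1.5) + (-2)(0.5)]cov(F_1,F_2)
= -0.75·576 + -3·144 + -3.25·-230.4 = -115.2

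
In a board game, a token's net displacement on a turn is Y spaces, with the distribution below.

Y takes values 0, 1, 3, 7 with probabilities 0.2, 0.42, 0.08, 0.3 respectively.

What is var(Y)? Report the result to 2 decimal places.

8.22

E[Y] = (0)(0.2) + (1)(0.42) + (3)(0.08) + (7)(0.3) = 2.76
E[Y²] = (0)²(0.2) + (1)²(0.42) + (3)²(0.08) + (7)²(0.3) = 15.84
var(Y) = E[Y²] − (E[Y])² = 15.84 − (2.76)² = 8.2224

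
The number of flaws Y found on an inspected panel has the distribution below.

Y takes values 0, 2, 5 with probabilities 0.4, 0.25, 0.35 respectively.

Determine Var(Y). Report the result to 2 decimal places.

E[Y] = (0)(0.4) + (2)(0.25) + (5)(0.35) = 2.25
E[Y²] = (0)²(0.4) + (2)²(0.25) + (5)²(0.35) = 9.75
Var(Y) = E[Y²] − (E[Y])² = 9.75 − (2.25)² = 4.6875

4.69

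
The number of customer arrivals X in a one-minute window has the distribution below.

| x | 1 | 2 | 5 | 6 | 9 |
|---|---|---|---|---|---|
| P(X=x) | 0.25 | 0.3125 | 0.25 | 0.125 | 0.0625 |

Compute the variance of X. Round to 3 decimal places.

E[X] = (1)(0.25) + (2)(0.3125) + (5)(0.25) + (6)(0.125) + (9)(0.0625) = 3.4375
E[X²] = (1)²(0.25) + (2)²(0.3125) + (5)²(0.25) + (6)²(0.125) + (9)²(0.0625) = 17.3125
V(X) = E[X²] − (E[X])² = 17.3125 − (3.4375)² = 5.49609375

5.496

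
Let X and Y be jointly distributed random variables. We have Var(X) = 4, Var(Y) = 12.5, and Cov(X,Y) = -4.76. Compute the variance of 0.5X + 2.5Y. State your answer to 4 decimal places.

67.2250

Var(0.5X + 2.5Y) = (0.5)²·Var(X) + (2.5)²·Var(Y) + 2·(0.5)·(2.5)·Cov(X,Y)
= 0.25·4 + 6.25·12.5 + 2.5·-4.76 = 67.225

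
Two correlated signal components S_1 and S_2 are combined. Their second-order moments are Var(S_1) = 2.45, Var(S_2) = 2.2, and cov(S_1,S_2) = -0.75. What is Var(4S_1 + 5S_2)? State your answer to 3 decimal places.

64.200

Var(4S_1 + 5S_2) = (4)²·Var(S_1) + (5)²·Var(S_2) + 2·(4)·(5)·cov(S_1,S_2)
= 16·2.45 + 25·2.2 + 40·-0.75 = 64.2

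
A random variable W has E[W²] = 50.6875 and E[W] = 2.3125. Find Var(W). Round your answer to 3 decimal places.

Var(W) = 50.6875 − (2.3125)² = 45.33984375

45.340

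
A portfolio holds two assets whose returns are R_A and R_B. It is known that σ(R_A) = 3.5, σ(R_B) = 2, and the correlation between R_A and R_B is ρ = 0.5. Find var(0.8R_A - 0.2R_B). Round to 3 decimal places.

var(R_A) = (3.5)² = 12.25;  var(R_B) = (2)² = 4
cov(R_A,R_B) = ρ·σ(R_A)·σ(R_B) = 0.5·3.5·2 = 3.5
var(0.8R_A - 0.2R_B) = (0.8)²·var(R_A) + (-0.2)²·var(R_B) + 2·(0.8)·(-0.2)·cov(R_A,R_B)
= 0.64·12.25 + 0.04·4 + -0.32·3.5 = 6.88

6.880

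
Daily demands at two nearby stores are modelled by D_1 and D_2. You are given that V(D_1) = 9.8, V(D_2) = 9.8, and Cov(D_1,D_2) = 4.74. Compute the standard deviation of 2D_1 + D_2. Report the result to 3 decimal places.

8.244

V(2D_1 + D_2) = (2)²·V(D_1) + (1)²·V(D_2) + 2·(2)·(1)·Cov(D_1,D_2)
= 4·9.8 + 1·9.8 + 4·4.74 = 67.96
σ(2D_1 + D_2) = √67.96 ≈ 8.244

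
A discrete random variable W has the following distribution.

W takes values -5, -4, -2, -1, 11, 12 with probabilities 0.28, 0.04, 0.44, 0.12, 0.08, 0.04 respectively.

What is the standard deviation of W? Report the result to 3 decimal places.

4.850

E[W] = (-5)(0.28) + (-4)(0.04) + (-2)(0.44) + (-1)(0.12) + (11)(0.08) + (12)(0.04) = -1.2
E[W²] = (-5)²(0.28) + (-4)²(0.04) + (-2)²(0.44) + (-1)²(0.12) + (11)²(0.08) + (12)²(0.04) = 24.96
V(W) = E[W²] − (E[W])² = 24.96 − (-1.2)² = 23.52
SD(W) = √23.52 ≈ 4.850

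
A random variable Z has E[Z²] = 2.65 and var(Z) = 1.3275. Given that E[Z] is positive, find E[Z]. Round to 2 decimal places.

1.15

(E[Z])² = E[Z²] − var(Z) = 2.65 − 1.3275 = 1.3225
E[Z] = √1.3225 = 1.15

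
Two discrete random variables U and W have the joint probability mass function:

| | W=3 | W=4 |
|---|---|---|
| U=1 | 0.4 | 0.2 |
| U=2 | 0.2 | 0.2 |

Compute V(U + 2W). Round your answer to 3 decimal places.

E[U] = 1.4,  E[W] = 3.4,  E[UW] = 4.8
V(U) = 2.2 − (1.4)² = 0.24;  V(W) = 11.8 − (3.4)² = 0.24
Cov(U,W) = 4.8 − (1.4)(3.4) = 0.04
V(U + 2W) = (1)²·0.24 + (2)²·0.24 + 2·(1)·(2)·0.04 = 1.36

1.360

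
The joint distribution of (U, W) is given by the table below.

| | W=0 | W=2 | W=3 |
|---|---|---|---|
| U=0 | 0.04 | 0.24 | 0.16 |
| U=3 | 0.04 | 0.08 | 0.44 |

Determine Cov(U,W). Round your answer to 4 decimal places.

0.3408

E[U] = 1.68,  E[W] = 2.44
E[UW] = 4.44
Cov(U,W) = E[UW] − E[U]E[W] = 4.44 − (1.68)(2.44) = 0.3408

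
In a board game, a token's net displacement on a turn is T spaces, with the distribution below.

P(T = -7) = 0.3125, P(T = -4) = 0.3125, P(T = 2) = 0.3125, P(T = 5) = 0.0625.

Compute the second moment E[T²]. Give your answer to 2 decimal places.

E[T²] = (-7)²(0.3125) + (-4)²(0.3125) + (2)²(0.3125) + (5)²(0.0625) = 23.125

23.13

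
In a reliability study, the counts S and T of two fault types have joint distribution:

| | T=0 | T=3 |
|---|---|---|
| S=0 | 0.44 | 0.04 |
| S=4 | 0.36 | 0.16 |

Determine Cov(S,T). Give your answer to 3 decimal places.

0.672

E[S] = 2.08,  E[T] = 0.6
E[ST] = 1.92
Cov(S,T) = E[ST] − E[S]E[T] = 1.92 − (2.08)(0.6) = 0.672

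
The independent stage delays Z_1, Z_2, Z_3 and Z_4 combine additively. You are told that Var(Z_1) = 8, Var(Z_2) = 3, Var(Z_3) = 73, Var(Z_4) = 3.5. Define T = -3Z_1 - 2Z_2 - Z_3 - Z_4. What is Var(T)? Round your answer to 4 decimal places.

By independence, Var(T) = (-3)²Var(Z_1) + (-2)²Var(Z_2) + (-1)²Var(Z_3) + (-1)²Var(Z_4)
= (-3)²·8 + (-2)²·3 + (-1)²·73 + (-1)²·3.5 = 160.5

160.5000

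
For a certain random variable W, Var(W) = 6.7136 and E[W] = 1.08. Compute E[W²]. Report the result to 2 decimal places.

7.88

E[W²] = Var(W) + (E[W])² = 6.7136 + (1.08)² = 7.88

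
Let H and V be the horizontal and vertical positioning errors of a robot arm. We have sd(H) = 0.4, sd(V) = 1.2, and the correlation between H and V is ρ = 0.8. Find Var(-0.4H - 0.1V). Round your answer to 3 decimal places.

Var(H) = (0.4)² = 0.16;  Var(V) = (1.2)² = 1.44
Cov(H,V) = ρ·sd(H)·sd(V) = 0.8·0.4·1.2 = 0.384
Var(-0.4H - 0.1V) = (-0.4)²·Var(H) + (-0.1)²·Var(V) + 2·(-0.4)·(-0.1)·Cov(H,V)
= 0.16·0.16 + 0.01·1.44 + 0.08·0.384 = 0.07072

0.071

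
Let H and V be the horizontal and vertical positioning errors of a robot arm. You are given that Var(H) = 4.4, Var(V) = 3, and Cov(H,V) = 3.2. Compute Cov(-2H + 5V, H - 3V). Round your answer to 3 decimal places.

-18.600

Cov(-2H + 5V, H - 3V) = (-2)(1)Var(H) + (5)(-3)Var(V) + [(-2)(-3) + (5)(1)]Cov(H,V)
= -2·4.4 + -15·3 + 11·3.2 = -18.6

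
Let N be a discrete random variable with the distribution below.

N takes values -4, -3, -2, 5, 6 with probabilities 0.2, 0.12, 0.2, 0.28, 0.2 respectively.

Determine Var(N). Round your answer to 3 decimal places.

E[N] = (-4)(0.2) + (-3)(0.12) + (-2)(0.2) + (5)(0.28) + (6)(0.2) = 1.04
E[N²] = (-4)²(0.2) + (-3)²(0.12) + (-2)²(0.2) + (5)²(0.28) + (6)²(0.2) = 19.28
Var(N) = E[N²] − (E[N])² = 19.28 − (1.04)² = 18.1984

18.198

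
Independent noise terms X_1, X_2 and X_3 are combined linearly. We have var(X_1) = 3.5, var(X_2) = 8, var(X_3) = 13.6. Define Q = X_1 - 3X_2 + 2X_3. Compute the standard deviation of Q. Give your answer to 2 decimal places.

By independence, var(Q) = (1)²var(X_1) + (-3)²var(X_2) + (2)²var(X_3)
= (1)²·3.5 + (-3)²·8 + (2)²·13.6 = 129.9
σ(Q) = √129.9 ≈ 11.40

11.40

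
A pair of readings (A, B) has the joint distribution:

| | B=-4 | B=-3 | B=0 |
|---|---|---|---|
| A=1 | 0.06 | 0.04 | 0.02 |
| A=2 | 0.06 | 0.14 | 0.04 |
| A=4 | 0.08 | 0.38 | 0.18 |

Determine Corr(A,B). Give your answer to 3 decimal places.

0.190

E[A] = 3.16,  E[B] = -2.48
E[AB] = -7.52
Cov(A,B) = E[AB] − E[A]E[B] = -7.52 − (3.16)(-2.48) = 0.3168
var(A) = 1.3344,  var(B) = 2.0896
ρ = 0.3168 / √(1.3344·2.0896) ≈ 0.190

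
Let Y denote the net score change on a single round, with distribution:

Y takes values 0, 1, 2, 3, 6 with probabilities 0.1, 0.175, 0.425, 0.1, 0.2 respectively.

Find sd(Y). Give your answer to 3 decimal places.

E[Y] = (0)(0.1) + (1)(0.175) + (2)(0.425) + (3)(0.1) + (6)(0.2) = 2.525
E[Y²] = (0)²(0.1) + (1)²(0.175) + (2)²(0.425) + (3)²(0.1) + (6)²(0.2) = 9.975
Var(Y) = E[Y²] − (E[Y])² = 9.975 − (2.525)² = 3.599375
sd(Y) = √3.599375 ≈ 1.897

1.897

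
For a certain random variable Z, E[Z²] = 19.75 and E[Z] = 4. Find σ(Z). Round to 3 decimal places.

V(Z) = 19.75 − (4)² = 3.75
σ(Z) = √3.75 ≈ 1.936

1.936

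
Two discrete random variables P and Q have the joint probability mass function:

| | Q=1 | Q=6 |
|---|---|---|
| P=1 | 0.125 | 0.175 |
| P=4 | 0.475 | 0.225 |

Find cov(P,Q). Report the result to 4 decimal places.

-0.8250

E[P] = 3.1,  E[Q] = 3
E[PQ] = 8.475
cov(P,Q) = E[PQ] − E[P]E[Q] = 8.475 − (3.1)(3) = -0.825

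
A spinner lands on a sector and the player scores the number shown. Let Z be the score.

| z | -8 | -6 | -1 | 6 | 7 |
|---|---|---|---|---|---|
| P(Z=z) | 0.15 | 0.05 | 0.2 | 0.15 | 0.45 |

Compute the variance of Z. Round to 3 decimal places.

E[Z] = (-8)(0.15) + (-6)(0.05) + (-1)(0.2) + (6)(0.15) + (7)(0.45) = 2.35
E[Z²] = (-8)²(0.15) + (-6)²(0.05) + (-1)²(0.2) + (6)²(0.15) + (7)²(0.45) = 39.05
V(Z) = E[Z²] − (E[Z])² = 39.05 − (2.35)² = 33.5275

33.528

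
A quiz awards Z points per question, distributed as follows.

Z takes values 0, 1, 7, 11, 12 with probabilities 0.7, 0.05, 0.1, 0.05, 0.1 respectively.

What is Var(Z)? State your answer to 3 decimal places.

19.150

E[Z] = (0)(0.7) + (1)(0.05) + (7)(0.1) + (11)(0.05) + (12)(0.1) = 2.5
E[Z²] = (0)²(0.7) + (1)²(0.05) + (7)²(0.1) + (11)²(0.05) + (12)²(0.1) = 25.4
Var(Z) = E[Z²] − (E[Z])² = 25.4 − (2.5)² = 19.15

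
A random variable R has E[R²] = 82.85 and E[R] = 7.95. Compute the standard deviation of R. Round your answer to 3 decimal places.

Var(R) = 82.85 − (7.95)² = 19.6475
σ(R) = √19.6475 ≈ 4.433

4.433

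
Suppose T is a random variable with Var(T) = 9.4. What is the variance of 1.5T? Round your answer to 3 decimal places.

21.150

Var(1.5T) = (1.5)²·Var(T) = 2.25·9.4 = 21.15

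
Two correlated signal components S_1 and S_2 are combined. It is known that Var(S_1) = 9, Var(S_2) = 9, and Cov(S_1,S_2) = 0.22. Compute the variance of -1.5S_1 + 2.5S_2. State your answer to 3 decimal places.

Var(-1.5S_1 + 2.5S_2) = (-1.5)²·Var(S_1) + (2.5)²·Var(S_2) + 2·(-1.5)·(2.5)·Cov(S_1,S_2)
= 2.25·9 + 6.25·9 + -7.5·0.22 = 74.85

74.850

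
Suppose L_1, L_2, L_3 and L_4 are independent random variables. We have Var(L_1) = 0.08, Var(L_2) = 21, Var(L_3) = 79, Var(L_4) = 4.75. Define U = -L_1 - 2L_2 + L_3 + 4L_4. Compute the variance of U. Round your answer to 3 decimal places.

By independence, Var(U) = (-1)²Var(L_1) + (-2)²Var(L_2) + (1)²Var(L_3) + (4)²Var(L_4)
= (-1)²·0.08 + (-2)²·21 + (1)²·79 + (4)²·4.75 = 239.08

239.080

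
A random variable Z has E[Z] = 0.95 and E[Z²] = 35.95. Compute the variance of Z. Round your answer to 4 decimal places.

Var(Z) = 35.95 − (0.95)² = 35.0475

35.0475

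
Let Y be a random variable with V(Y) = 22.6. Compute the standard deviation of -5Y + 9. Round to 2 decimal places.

V(-5Y + 9) = (-5)²·22.6 = 565
SD(-5Y + 9) = √565 ≈ 23.77

23.77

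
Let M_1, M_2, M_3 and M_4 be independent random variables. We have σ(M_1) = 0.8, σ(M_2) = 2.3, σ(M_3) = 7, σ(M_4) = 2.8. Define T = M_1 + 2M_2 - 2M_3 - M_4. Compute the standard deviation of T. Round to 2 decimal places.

Var(M_1) = 0.64, Var(M_2) = 5.29, Var(M_3) = 49, Var(M_4) = 7.84
By independence, Var(T) = (1)²Var(M_1) + (2)²Var(M_2) + (-2)²Var(M_3) + (-1)²Var(M_4)
= (1)²·0.64 + (2)²·5.29 + (-2)²·49 + (-1)²·7.84 = 225.64
σ(T) = √225.64 ≈ 15.02

15.02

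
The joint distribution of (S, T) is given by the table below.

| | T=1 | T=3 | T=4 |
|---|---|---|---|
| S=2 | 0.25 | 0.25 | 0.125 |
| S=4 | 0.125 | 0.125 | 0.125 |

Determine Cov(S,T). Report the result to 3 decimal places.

0.125

E[S] = 2.75,  E[T] = 2.5
E[ST] = 7
Cov(S,T) = E[ST] − E[S]E[T] = 7 − (2.75)(2.5) = 0.125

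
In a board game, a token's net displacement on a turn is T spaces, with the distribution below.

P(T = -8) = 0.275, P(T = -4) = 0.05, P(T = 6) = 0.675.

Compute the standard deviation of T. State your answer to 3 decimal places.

E[T] = (-8)(0.275) + (-4)(0.05) + (6)(0.675) = 1.65
E[T²] = (-8)²(0.275) + (-4)²(0.05) + (6)²(0.675) = 42.7
Var(T) = E[T²] − (E[T])² = 42.7 − (1.65)² = 39.9775
sd(T) = √39.9775 ≈ 6.323

6.323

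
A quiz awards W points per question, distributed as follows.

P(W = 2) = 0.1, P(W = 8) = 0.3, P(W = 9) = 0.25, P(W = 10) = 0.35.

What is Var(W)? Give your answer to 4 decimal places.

5.1275

E[W] = (2)(0.1) + (8)(0.3) + (9)(0.25) + (10)(0.35) = 8.35
E[W²] = (2)²(0.1) + (8)²(0.3) + (9)²(0.25) + (10)²(0.35) = 74.85
Var(W) = E[W²] − (E[W])² = 74.85 − (8.35)² = 5.1275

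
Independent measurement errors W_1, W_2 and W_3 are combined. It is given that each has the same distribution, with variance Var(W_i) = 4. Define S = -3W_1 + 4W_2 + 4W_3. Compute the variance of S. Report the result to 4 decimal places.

By independence, Var(S) = (-3)²Var(W_1) + (4)²Var(W_2) + (4)²Var(W_3)
= (-3)²·4 + (4)²·4 + (4)²·4 = 164

164.0000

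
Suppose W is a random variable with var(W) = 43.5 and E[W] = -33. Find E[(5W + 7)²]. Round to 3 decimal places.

E[5W + 7] = 5·-33 + 7 = -158
var(5W + 7) = (5)²·43.5 = 1087.5
E[(5W + 7)²] = var((5W + 7)) + (E[(5W + 7)])² = 1087.5 + (-158)² = 26051.5

26051.500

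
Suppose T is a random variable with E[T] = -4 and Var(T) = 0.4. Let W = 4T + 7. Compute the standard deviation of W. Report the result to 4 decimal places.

Var(4T + 7) = (4)²·0.4 = 6.4
σ(W) = √6.4 ≈ 2.5298

2.5298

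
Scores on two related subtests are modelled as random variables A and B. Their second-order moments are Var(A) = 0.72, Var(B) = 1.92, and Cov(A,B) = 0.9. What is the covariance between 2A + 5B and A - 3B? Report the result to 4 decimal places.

-28.2600

Cov(2A + 5B, A - 3B) = (2)(1)Var(A) + (5)(-3)Var(B) + [(2)(-3) + (5)(1)]Cov(A,B)
= 2·0.72 + -15·1.92 + -1·0.9 = -28.26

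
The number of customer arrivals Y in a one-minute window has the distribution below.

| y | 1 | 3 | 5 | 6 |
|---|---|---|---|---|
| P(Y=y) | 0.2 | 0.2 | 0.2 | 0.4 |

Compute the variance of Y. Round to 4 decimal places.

3.7600

E[Y] = (1)(0.2) + (3)(0.2) + (5)(0.2) + (6)(0.4) = 4.2
E[Y²] = (1)²(0.2) + (3)²(0.2) + (5)²(0.2) + (6)²(0.4) = 21.4
Var(Y) = E[Y²] − (E[Y])² = 21.4 − (4.2)² = 3.76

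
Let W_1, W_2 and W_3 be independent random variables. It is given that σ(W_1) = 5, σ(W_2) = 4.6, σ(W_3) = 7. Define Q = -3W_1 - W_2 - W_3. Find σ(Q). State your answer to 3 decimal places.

Var(W_1) = 25, Var(W_2) = 21.16, Var(W_3) = 49
By independence, Var(Q) = (-3)²Var(W_1) + (-1)²Var(W_2) + (-1)²Var(W_3)
= (-3)²·25 + (-1)²·21.16 + (-1)²·49 = 295.16
σ(Q) = √295.16 ≈ 17.180

17.180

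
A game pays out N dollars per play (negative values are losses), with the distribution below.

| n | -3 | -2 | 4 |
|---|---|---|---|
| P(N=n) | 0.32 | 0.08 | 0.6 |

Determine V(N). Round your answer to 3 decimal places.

E[N] = (-3)(0.32) + (-2)(0.08) + (4)(0.6) = 1.28
E[N²] = (-3)²(0.32) + (-2)²(0.08) + (4)²(0.6) = 12.8
V(N) = E[N²] − (E[N])² = 12.8 − (1.28)² = 11.1616

11.162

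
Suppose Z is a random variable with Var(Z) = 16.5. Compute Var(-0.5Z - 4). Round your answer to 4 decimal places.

Var(-0.5Z - 4) = (-0.5)²·Var(Z) = 0.25·16.5 = 4.125

4.1250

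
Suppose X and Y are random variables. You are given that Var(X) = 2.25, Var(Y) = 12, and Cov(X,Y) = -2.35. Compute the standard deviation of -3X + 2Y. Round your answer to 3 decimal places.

9.821

Var(-3X + 2Y) = (-3)²·Var(X) + (2)²·Var(Y) + 2·(-3)·(2)·Cov(X,Y)
= 9·2.25 + 4·12 + -12·-2.35 = 96.45
SD(-3X + 2Y) = √96.45 ≈ 9.821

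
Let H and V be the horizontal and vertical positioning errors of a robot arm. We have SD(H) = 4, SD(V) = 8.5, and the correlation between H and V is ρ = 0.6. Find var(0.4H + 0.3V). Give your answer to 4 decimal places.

var(H) = (4)² = 16;  var(V) = (8.5)² = 72.25
Cov(H,V) = ρ·SD(H)·SD(V) = 0.6·4·8.5 = 20.4
var(0.4H + 0.3V) = (0.4)²·var(H) + (0.3)²·var(V) + 2·(0.4)·(0.3)·Cov(H,V)
= 0.16·16 + 0.09·72.25 + 0.24·20.4 = 13.9585

13.9585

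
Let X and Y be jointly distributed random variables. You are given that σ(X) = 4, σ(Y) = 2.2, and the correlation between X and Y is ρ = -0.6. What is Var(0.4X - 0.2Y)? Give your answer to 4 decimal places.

3.5984

Var(X) = (4)² = 16;  Var(Y) = (2.2)² = 4.84
cov(X,Y) = ρ·σ(X)·σ(Y) = -0.6·4·2.2 = -5.28
Var(0.4X - 0.2Y) = (0.4)²·Var(X) + (-0.2)²·Var(Y) + 2·(0.4)·(-0.2)·cov(X,Y)
= 0.16·16 + 0.04·4.84 + -0.16·-5.28 = 3.5984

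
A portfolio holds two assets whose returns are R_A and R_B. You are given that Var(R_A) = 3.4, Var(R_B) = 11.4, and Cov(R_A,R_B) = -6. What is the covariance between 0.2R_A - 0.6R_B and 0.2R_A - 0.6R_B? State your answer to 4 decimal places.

Cov(0.2R_A - 0.6R_B, 0.2R_A - 0.6R_B) = (0.2)(0.2)Var(R_A) + (-0.6)(-0.6)Var(R_B) + [(0.2)(-0.6) + (-0.6)(0.2)]Cov(R_A,R_B)
= 0.04·3.4 + 0.36·11.4 + -0.24·-6 = 5.68

5.6800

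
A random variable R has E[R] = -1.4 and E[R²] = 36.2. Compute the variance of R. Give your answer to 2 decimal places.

34.24

Var(R) = 36.2 − (-1.4)² = 34.24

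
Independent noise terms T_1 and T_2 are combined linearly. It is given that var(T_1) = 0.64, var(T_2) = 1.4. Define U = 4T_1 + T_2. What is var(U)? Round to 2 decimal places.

By independence, var(U) = (4)²var(T_1) + (1)²var(T_2)
= (4)²·0.64 + (1)²·1.4 = 11.64

11.64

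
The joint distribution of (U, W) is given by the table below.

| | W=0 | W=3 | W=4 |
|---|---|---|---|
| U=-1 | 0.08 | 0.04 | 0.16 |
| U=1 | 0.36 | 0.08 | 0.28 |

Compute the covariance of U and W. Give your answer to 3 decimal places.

E[U] = 0.44,  E[W] = 2.12
E[UW] = 0.6
Cov(U,W) = E[UW] − E[U]E[W] = 0.6 − (0.44)(2.12) = -0.3328

-0.333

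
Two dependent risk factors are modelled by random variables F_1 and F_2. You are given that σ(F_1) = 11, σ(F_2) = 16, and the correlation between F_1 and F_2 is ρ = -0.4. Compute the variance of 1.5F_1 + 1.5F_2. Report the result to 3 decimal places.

531.450

var(F_1) = (11)² = 121;  var(F_2) = (16)² = 256
Cov(F_1,F_2) = ρ·σ(F_1)·σ(F_2) = -0.4·11·16 = -70.4
var(1.5F_1 + 1.5F_2) = (1.5)²·var(F_1) + (1.5)²·var(F_2) + 2·(1.5)·(1.5)·Cov(F_1,F_2)
= 2.25·121 + 2.25·256 + 4.5·-70.4 = 531.45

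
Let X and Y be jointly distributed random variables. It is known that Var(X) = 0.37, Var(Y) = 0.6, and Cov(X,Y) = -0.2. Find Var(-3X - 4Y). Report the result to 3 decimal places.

Var(-3X - 4Y) = (-3)²·Var(X) + (-4)²·Var(Y) + 2·(-3)·(-4)·Cov(X,Y)
= 9·0.37 + 16·0.6 + 24·-0.2 = 8.13

8.130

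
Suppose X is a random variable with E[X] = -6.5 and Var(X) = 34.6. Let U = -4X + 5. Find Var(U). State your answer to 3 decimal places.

553.600

Var(-4X + 5) = (-4)²·Var(X) = 16·34.6 = 553.6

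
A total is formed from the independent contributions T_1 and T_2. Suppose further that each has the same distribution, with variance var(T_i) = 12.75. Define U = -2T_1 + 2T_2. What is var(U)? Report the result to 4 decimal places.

102.0000

By independence, var(U) = (-2)²var(T_1) + (2)²var(T_2)
= (-2)²·12.75 + (2)²·12.75 = 102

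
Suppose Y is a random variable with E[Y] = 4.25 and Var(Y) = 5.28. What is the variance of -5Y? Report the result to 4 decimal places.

132.0000

Var(-5Y) = (-5)²·Var(Y) = 25·5.28 = 132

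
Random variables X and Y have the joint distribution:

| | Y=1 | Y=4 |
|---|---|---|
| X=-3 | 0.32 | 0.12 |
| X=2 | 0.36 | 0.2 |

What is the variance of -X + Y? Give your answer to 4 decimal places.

E[X] = -0.2,  E[Y] = 1.96,  E[XY] = -0.08
Var(X) = 6.2 − (-0.2)² = 6.16;  Var(Y) = 5.8 − (1.96)² = 1.9584
cov(X,Y) = -0.08 − (-0.2)(1.96) = 0.312
Var(-X + Y) = (-1)²·6.16 + (1)²·1.9584 + 2·(-1)·(1)·0.312 = 7.4944

7.4944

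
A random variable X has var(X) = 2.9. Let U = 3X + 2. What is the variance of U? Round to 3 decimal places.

var(3X + 2) = (3)²·var(X) = 9·2.9 = 26.1

26.100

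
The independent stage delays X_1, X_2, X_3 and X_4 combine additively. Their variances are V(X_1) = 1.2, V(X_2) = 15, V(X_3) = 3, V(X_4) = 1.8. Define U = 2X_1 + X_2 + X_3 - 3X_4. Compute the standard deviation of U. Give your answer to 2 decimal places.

By independence, V(U) = (2)²V(X_1) + (1)²V(X_2) + (1)²V(X_3) + (-3)²V(X_4)
= (2)²·1.2 + (1)²·15 + (1)²·3 + (-3)²·1.8 = 39
SD(U) = √39 ≈ 6.24

6.24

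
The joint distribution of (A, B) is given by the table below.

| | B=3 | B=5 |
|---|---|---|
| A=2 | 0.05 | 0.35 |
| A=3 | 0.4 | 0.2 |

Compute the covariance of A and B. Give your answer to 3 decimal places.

-0.260

E[A] = 2.6,  E[B] = 4.1
E[AB] = 10.4
Cov(A,B) = E[AB] − E[A]E[B] = 10.4 − (2.6)(4.1) = -0.26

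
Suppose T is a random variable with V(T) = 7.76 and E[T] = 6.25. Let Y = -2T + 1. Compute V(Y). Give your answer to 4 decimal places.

V(-2T + 1) = (-2)²·V(T) = 4·7.76 = 31.04

31.0400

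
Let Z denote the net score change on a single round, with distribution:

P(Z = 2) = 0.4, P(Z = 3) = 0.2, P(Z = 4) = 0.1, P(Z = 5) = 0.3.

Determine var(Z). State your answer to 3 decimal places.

E[Z] = (2)(0.4) + (3)(0.2) + (4)(0.1) + (5)(0.3) = 3.3
E[Z²] = (2)²(0.4) + (3)²(0.2) + (4)²(0.1) + (5)²(0.3) = 12.5
var(Z) = E[Z²] − (E[Z])² = 12.5 − (3.3)² = 1.61

1.610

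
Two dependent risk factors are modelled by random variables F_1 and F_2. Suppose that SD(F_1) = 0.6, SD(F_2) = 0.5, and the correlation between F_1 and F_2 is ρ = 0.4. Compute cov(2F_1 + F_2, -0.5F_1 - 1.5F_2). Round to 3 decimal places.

-1.155

var(F_1) = (0.6)² = 0.36;  var(F_2) = (0.5)² = 0.25
cov(F_1,F_2) = ρ·SD(F_1)·SD(F_2) = 0.4·0.6·0.5 = 0.12
cov(2F_1 + F_2, -0.5F_1 - 1.5F_2) = (2)(-0.5)var(F_1) + (1)(-1.5)var(F_2) + [(2)(-1.5) + (1)(-0.5)]cov(F_1,F_2)
= -1·0.36 + -1.5·0.25 + -3.5·0.12 = -1.155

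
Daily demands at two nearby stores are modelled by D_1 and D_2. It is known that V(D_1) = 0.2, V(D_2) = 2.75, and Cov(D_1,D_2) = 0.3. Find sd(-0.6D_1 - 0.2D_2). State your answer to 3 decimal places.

V(-0.6D_1 - 0.2D_2) = (-0.6)²·V(D_1) + (-0.2)²·V(D_2) + 2·(-0.6)·(-0.2)·Cov(D_1,D_2)
= 0.36·0.2 + 0.04·2.75 + 0.24·0.3 = 0.254
sd(-0.6D_1 - 0.2D_2) = √0.254 ≈ 0.504

0.504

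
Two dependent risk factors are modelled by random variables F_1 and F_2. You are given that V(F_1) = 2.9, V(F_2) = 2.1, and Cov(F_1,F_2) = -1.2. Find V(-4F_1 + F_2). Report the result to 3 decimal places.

V(-4F_1 + F_2) = (-4)²·V(F_1) + (1)²·V(F_2) + 2·(-4)·(1)·Cov(F_1,F_2)
= 16·2.9 + 1·2.1 + -8·-1.2 = 58.1

58.100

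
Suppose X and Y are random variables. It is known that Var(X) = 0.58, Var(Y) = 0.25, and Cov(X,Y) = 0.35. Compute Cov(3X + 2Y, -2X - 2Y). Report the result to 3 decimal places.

Cov(3X + 2Y, -2X - 2Y) = (3)(-2)Var(X) + (2)(-2)Var(Y) + [(3)(-2) + (2)(-2)]Cov(X,Y)
= -6·0.58 + -4·0.25 + -10·0.35 = -7.98

-7.980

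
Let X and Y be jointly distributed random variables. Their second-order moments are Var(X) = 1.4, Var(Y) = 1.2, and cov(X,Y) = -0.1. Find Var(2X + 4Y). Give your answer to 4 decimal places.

23.2000

Var(2X + 4Y) = (2)²·Var(X) + (4)²·Var(Y) + 2·(2)·(4)·cov(X,Y)
= 4·1.4 + 16·1.2 + 16·-0.1 = 23.2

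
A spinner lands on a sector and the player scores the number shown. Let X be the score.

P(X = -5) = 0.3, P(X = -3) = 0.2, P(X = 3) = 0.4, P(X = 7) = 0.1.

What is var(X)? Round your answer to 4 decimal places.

17.7600

E[X] = (-5)(0.3) + (-3)(0.2) + (3)(0.4) + (7)(0.1) = -0.2
E[X²] = (-5)²(0.3) + (-3)²(0.2) + (3)²(0.4) + (7)²(0.1) = 17.8
var(X) = E[X²] − (E[X])² = 17.8 − (-0.2)² = 17.76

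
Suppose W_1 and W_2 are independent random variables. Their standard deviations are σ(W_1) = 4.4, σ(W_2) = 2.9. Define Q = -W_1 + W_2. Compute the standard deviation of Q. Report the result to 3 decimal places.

V(W_1) = 19.36, V(W_2) = 8.41
By independence, V(Q) = (-1)²V(W_1) + (1)²V(W_2)
= (-1)²·19.36 + (1)²·8.41 = 27.77
σ(Q) = √27.77 ≈ 5.270

5.270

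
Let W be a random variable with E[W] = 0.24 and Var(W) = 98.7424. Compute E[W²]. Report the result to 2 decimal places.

E[W²] = Var(W) + (E[W])² = 98.7424 + (0.24)² = 98.8

98.80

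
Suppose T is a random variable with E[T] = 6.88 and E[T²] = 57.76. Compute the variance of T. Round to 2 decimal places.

10.43

Var(T) = 57.76 − (6.88)² = 10.4256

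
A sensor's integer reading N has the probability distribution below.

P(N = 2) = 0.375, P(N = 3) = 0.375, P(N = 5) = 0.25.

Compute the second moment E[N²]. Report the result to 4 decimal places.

E[N²] = (2)²(0.375) + (3)²(0.375) + (5)²(0.25) = 11.125

11.1250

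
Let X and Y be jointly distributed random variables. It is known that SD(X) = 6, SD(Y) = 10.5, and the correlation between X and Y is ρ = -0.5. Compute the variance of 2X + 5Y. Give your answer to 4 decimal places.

Var(X) = (6)² = 36;  Var(Y) = (10.5)² = 110.25
Cov(X,Y) = ρ·SD(X)·SD(Y) = -0.5·6·10.5 = -31.5
Var(2X + 5Y) = (2)²·Var(X) + (5)²·Var(Y) + 2·(2)·(5)·Cov(X,Y)
= 4·36 + 25·110.25 + 20·-31.5 = 2270.25

2270.2500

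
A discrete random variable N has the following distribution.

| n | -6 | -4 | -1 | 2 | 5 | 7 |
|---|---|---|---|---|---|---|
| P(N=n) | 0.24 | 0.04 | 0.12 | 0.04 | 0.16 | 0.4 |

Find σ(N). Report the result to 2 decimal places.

5.41

E[N] = (-6)(0.24) + (-4)(0.04) + (-1)(0.12) + (2)(0.04) + (5)(0.16) + (7)(0.4) = 1.96
E[N²] = (-6)²(0.24) + (-4)²(0.04) + (-1)²(0.12) + (2)²(0.04) + (5)²(0.16) + (7)²(0.4) = 33.16
var(N) = E[N²] − (E[N])² = 33.16 − (1.96)² = 29.3184
σ(N) = √29.3184 ≈ 5.41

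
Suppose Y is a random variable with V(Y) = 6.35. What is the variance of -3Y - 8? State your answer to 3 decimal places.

V(-3Y - 8) = (-3)²·V(Y) = 9·6.35 = 57.15

57.150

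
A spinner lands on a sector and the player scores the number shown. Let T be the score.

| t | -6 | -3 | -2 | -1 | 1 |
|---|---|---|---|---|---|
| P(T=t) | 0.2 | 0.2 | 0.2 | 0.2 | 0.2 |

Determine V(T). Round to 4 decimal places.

5.3600

E[T] = (-6)(0.2) + (-3)(0.2) + (-2)(0.2) + (-1)(0.2) + (1)(0.2) = -2.2
E[T²] = (-6)²(0.2) + (-3)²(0.2) + (-2)²(0.2) + (-1)²(0.2) + (1)²(0.2) = 10.2
V(T) = E[T²] − (E[T])² = 10.2 − (-2.2)² = 5.36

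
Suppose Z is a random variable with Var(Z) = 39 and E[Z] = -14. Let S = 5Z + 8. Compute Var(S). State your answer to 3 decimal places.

Var(5Z + 8) = (5)²·Var(Z) = 25·39 = 975

975.000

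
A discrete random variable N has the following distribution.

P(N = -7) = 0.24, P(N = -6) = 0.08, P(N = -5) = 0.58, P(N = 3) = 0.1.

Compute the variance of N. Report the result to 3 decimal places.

7.382

E[N] = (-7)(0.24) + (-6)(0.08) + (-5)(0.58) + (3)(0.1) = -4.76
E[N²] = (-7)²(0.24) + (-6)²(0.08) + (-5)²(0.58) + (3)²(0.1) = 30.04
Var(N) = E[N²] − (E[N])² = 30.04 − (-4.76)² = 7.3824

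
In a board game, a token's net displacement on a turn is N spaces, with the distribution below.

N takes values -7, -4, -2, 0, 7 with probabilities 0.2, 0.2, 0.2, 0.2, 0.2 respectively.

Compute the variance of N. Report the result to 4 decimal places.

22.1600

E[N] = (-7)(0.2) + (-4)(0.2) + (-2)(0.2) + (0)(0.2) + (7)(0.2) = -1.2
E[N²] = (-7)²(0.2) + (-4)²(0.2) + (-2)²(0.2) + (0)²(0.2) + (7)²(0.2) = 23.6
V(N) = E[N²] − (E[N])² = 23.6 − (-1.2)² = 22.16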